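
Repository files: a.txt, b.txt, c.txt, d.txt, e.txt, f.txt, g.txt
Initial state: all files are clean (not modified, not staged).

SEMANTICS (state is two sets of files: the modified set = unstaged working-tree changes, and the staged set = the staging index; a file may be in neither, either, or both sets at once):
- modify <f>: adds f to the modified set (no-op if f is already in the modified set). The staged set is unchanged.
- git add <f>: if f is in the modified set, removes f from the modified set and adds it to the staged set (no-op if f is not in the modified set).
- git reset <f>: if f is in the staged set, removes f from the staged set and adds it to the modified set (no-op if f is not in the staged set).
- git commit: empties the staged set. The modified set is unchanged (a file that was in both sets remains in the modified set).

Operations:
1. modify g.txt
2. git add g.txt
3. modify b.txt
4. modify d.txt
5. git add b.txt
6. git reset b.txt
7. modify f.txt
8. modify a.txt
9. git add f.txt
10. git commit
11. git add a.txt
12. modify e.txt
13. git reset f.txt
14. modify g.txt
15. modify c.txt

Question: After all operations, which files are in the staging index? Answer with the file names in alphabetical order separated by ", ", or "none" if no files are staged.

Answer: a.txt

Derivation:
After op 1 (modify g.txt): modified={g.txt} staged={none}
After op 2 (git add g.txt): modified={none} staged={g.txt}
After op 3 (modify b.txt): modified={b.txt} staged={g.txt}
After op 4 (modify d.txt): modified={b.txt, d.txt} staged={g.txt}
After op 5 (git add b.txt): modified={d.txt} staged={b.txt, g.txt}
After op 6 (git reset b.txt): modified={b.txt, d.txt} staged={g.txt}
After op 7 (modify f.txt): modified={b.txt, d.txt, f.txt} staged={g.txt}
After op 8 (modify a.txt): modified={a.txt, b.txt, d.txt, f.txt} staged={g.txt}
After op 9 (git add f.txt): modified={a.txt, b.txt, d.txt} staged={f.txt, g.txt}
After op 10 (git commit): modified={a.txt, b.txt, d.txt} staged={none}
After op 11 (git add a.txt): modified={b.txt, d.txt} staged={a.txt}
After op 12 (modify e.txt): modified={b.txt, d.txt, e.txt} staged={a.txt}
After op 13 (git reset f.txt): modified={b.txt, d.txt, e.txt} staged={a.txt}
After op 14 (modify g.txt): modified={b.txt, d.txt, e.txt, g.txt} staged={a.txt}
After op 15 (modify c.txt): modified={b.txt, c.txt, d.txt, e.txt, g.txt} staged={a.txt}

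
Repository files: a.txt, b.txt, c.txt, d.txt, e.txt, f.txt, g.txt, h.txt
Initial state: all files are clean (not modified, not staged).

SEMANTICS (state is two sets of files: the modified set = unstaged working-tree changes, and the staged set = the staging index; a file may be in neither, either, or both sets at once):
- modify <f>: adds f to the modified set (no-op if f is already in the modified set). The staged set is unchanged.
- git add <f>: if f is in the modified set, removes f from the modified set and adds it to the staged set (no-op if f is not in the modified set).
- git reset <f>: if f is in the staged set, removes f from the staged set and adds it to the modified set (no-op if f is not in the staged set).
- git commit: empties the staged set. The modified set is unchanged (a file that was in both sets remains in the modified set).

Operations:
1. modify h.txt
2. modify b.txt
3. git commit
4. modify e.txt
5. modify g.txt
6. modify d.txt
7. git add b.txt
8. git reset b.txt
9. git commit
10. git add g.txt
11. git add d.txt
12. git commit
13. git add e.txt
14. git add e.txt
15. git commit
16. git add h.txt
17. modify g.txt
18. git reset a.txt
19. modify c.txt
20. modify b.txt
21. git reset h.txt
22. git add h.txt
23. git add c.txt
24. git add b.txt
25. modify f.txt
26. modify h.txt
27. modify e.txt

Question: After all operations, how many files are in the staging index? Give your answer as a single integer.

After op 1 (modify h.txt): modified={h.txt} staged={none}
After op 2 (modify b.txt): modified={b.txt, h.txt} staged={none}
After op 3 (git commit): modified={b.txt, h.txt} staged={none}
After op 4 (modify e.txt): modified={b.txt, e.txt, h.txt} staged={none}
After op 5 (modify g.txt): modified={b.txt, e.txt, g.txt, h.txt} staged={none}
After op 6 (modify d.txt): modified={b.txt, d.txt, e.txt, g.txt, h.txt} staged={none}
After op 7 (git add b.txt): modified={d.txt, e.txt, g.txt, h.txt} staged={b.txt}
After op 8 (git reset b.txt): modified={b.txt, d.txt, e.txt, g.txt, h.txt} staged={none}
After op 9 (git commit): modified={b.txt, d.txt, e.txt, g.txt, h.txt} staged={none}
After op 10 (git add g.txt): modified={b.txt, d.txt, e.txt, h.txt} staged={g.txt}
After op 11 (git add d.txt): modified={b.txt, e.txt, h.txt} staged={d.txt, g.txt}
After op 12 (git commit): modified={b.txt, e.txt, h.txt} staged={none}
After op 13 (git add e.txt): modified={b.txt, h.txt} staged={e.txt}
After op 14 (git add e.txt): modified={b.txt, h.txt} staged={e.txt}
After op 15 (git commit): modified={b.txt, h.txt} staged={none}
After op 16 (git add h.txt): modified={b.txt} staged={h.txt}
After op 17 (modify g.txt): modified={b.txt, g.txt} staged={h.txt}
After op 18 (git reset a.txt): modified={b.txt, g.txt} staged={h.txt}
After op 19 (modify c.txt): modified={b.txt, c.txt, g.txt} staged={h.txt}
After op 20 (modify b.txt): modified={b.txt, c.txt, g.txt} staged={h.txt}
After op 21 (git reset h.txt): modified={b.txt, c.txt, g.txt, h.txt} staged={none}
After op 22 (git add h.txt): modified={b.txt, c.txt, g.txt} staged={h.txt}
After op 23 (git add c.txt): modified={b.txt, g.txt} staged={c.txt, h.txt}
After op 24 (git add b.txt): modified={g.txt} staged={b.txt, c.txt, h.txt}
After op 25 (modify f.txt): modified={f.txt, g.txt} staged={b.txt, c.txt, h.txt}
After op 26 (modify h.txt): modified={f.txt, g.txt, h.txt} staged={b.txt, c.txt, h.txt}
After op 27 (modify e.txt): modified={e.txt, f.txt, g.txt, h.txt} staged={b.txt, c.txt, h.txt}
Final staged set: {b.txt, c.txt, h.txt} -> count=3

Answer: 3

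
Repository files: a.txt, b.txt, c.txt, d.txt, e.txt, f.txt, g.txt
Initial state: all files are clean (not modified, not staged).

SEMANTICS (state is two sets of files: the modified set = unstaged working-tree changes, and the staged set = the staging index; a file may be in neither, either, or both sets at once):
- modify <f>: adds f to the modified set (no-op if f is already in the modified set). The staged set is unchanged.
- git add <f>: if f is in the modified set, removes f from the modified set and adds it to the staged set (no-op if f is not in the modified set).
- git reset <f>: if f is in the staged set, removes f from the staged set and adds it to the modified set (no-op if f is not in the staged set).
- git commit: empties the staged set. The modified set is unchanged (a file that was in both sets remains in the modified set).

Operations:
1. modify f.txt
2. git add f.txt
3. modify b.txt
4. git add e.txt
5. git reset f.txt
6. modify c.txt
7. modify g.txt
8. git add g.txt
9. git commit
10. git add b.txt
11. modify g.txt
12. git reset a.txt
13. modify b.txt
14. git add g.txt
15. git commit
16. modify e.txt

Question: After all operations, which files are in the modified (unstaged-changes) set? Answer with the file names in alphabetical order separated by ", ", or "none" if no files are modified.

Answer: b.txt, c.txt, e.txt, f.txt

Derivation:
After op 1 (modify f.txt): modified={f.txt} staged={none}
After op 2 (git add f.txt): modified={none} staged={f.txt}
After op 3 (modify b.txt): modified={b.txt} staged={f.txt}
After op 4 (git add e.txt): modified={b.txt} staged={f.txt}
After op 5 (git reset f.txt): modified={b.txt, f.txt} staged={none}
After op 6 (modify c.txt): modified={b.txt, c.txt, f.txt} staged={none}
After op 7 (modify g.txt): modified={b.txt, c.txt, f.txt, g.txt} staged={none}
After op 8 (git add g.txt): modified={b.txt, c.txt, f.txt} staged={g.txt}
After op 9 (git commit): modified={b.txt, c.txt, f.txt} staged={none}
After op 10 (git add b.txt): modified={c.txt, f.txt} staged={b.txt}
After op 11 (modify g.txt): modified={c.txt, f.txt, g.txt} staged={b.txt}
After op 12 (git reset a.txt): modified={c.txt, f.txt, g.txt} staged={b.txt}
After op 13 (modify b.txt): modified={b.txt, c.txt, f.txt, g.txt} staged={b.txt}
After op 14 (git add g.txt): modified={b.txt, c.txt, f.txt} staged={b.txt, g.txt}
After op 15 (git commit): modified={b.txt, c.txt, f.txt} staged={none}
After op 16 (modify e.txt): modified={b.txt, c.txt, e.txt, f.txt} staged={none}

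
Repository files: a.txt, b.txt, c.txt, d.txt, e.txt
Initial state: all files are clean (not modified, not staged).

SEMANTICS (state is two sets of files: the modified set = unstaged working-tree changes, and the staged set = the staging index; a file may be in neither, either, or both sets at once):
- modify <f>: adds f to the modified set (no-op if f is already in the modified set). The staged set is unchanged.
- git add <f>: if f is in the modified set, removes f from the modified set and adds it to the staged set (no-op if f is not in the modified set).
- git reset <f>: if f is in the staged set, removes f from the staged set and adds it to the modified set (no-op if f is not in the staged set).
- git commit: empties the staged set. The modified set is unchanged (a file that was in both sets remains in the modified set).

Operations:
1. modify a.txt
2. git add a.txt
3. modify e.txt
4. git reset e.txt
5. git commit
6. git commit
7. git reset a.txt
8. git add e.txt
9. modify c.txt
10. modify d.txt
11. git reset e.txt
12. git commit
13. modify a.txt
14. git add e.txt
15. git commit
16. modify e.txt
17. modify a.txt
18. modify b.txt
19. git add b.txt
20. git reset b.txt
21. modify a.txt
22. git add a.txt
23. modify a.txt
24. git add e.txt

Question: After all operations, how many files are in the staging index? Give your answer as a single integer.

After op 1 (modify a.txt): modified={a.txt} staged={none}
After op 2 (git add a.txt): modified={none} staged={a.txt}
After op 3 (modify e.txt): modified={e.txt} staged={a.txt}
After op 4 (git reset e.txt): modified={e.txt} staged={a.txt}
After op 5 (git commit): modified={e.txt} staged={none}
After op 6 (git commit): modified={e.txt} staged={none}
After op 7 (git reset a.txt): modified={e.txt} staged={none}
After op 8 (git add e.txt): modified={none} staged={e.txt}
After op 9 (modify c.txt): modified={c.txt} staged={e.txt}
After op 10 (modify d.txt): modified={c.txt, d.txt} staged={e.txt}
After op 11 (git reset e.txt): modified={c.txt, d.txt, e.txt} staged={none}
After op 12 (git commit): modified={c.txt, d.txt, e.txt} staged={none}
After op 13 (modify a.txt): modified={a.txt, c.txt, d.txt, e.txt} staged={none}
After op 14 (git add e.txt): modified={a.txt, c.txt, d.txt} staged={e.txt}
After op 15 (git commit): modified={a.txt, c.txt, d.txt} staged={none}
After op 16 (modify e.txt): modified={a.txt, c.txt, d.txt, e.txt} staged={none}
After op 17 (modify a.txt): modified={a.txt, c.txt, d.txt, e.txt} staged={none}
After op 18 (modify b.txt): modified={a.txt, b.txt, c.txt, d.txt, e.txt} staged={none}
After op 19 (git add b.txt): modified={a.txt, c.txt, d.txt, e.txt} staged={b.txt}
After op 20 (git reset b.txt): modified={a.txt, b.txt, c.txt, d.txt, e.txt} staged={none}
After op 21 (modify a.txt): modified={a.txt, b.txt, c.txt, d.txt, e.txt} staged={none}
After op 22 (git add a.txt): modified={b.txt, c.txt, d.txt, e.txt} staged={a.txt}
After op 23 (modify a.txt): modified={a.txt, b.txt, c.txt, d.txt, e.txt} staged={a.txt}
After op 24 (git add e.txt): modified={a.txt, b.txt, c.txt, d.txt} staged={a.txt, e.txt}
Final staged set: {a.txt, e.txt} -> count=2

Answer: 2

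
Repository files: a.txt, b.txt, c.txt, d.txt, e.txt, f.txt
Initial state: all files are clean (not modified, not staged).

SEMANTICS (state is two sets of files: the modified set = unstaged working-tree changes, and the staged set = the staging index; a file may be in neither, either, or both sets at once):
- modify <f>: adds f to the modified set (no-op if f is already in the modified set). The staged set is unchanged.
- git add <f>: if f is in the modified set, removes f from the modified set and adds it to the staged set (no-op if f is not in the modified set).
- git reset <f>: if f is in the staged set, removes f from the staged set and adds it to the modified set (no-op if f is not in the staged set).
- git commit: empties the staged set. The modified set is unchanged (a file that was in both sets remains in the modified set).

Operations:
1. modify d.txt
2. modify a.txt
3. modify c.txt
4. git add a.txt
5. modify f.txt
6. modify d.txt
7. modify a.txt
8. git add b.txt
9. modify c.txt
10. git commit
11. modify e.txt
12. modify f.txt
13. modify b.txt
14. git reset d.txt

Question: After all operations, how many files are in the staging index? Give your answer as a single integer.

Answer: 0

Derivation:
After op 1 (modify d.txt): modified={d.txt} staged={none}
After op 2 (modify a.txt): modified={a.txt, d.txt} staged={none}
After op 3 (modify c.txt): modified={a.txt, c.txt, d.txt} staged={none}
After op 4 (git add a.txt): modified={c.txt, d.txt} staged={a.txt}
After op 5 (modify f.txt): modified={c.txt, d.txt, f.txt} staged={a.txt}
After op 6 (modify d.txt): modified={c.txt, d.txt, f.txt} staged={a.txt}
After op 7 (modify a.txt): modified={a.txt, c.txt, d.txt, f.txt} staged={a.txt}
After op 8 (git add b.txt): modified={a.txt, c.txt, d.txt, f.txt} staged={a.txt}
After op 9 (modify c.txt): modified={a.txt, c.txt, d.txt, f.txt} staged={a.txt}
After op 10 (git commit): modified={a.txt, c.txt, d.txt, f.txt} staged={none}
After op 11 (modify e.txt): modified={a.txt, c.txt, d.txt, e.txt, f.txt} staged={none}
After op 12 (modify f.txt): modified={a.txt, c.txt, d.txt, e.txt, f.txt} staged={none}
After op 13 (modify b.txt): modified={a.txt, b.txt, c.txt, d.txt, e.txt, f.txt} staged={none}
After op 14 (git reset d.txt): modified={a.txt, b.txt, c.txt, d.txt, e.txt, f.txt} staged={none}
Final staged set: {none} -> count=0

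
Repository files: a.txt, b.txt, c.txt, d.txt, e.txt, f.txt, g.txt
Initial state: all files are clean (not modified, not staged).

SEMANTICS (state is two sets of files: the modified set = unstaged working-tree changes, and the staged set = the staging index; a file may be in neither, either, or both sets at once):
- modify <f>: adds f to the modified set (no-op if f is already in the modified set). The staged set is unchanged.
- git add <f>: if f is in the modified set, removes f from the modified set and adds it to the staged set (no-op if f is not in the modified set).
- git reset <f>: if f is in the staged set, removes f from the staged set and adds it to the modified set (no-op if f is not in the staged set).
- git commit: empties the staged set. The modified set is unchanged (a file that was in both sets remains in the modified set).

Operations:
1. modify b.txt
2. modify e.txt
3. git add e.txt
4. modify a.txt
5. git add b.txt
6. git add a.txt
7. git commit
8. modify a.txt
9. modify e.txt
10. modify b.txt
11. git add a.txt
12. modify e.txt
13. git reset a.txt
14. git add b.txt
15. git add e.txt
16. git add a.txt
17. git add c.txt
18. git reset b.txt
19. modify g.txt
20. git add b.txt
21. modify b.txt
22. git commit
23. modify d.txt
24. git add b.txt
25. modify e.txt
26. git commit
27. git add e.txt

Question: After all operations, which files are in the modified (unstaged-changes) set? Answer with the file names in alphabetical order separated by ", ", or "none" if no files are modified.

After op 1 (modify b.txt): modified={b.txt} staged={none}
After op 2 (modify e.txt): modified={b.txt, e.txt} staged={none}
After op 3 (git add e.txt): modified={b.txt} staged={e.txt}
After op 4 (modify a.txt): modified={a.txt, b.txt} staged={e.txt}
After op 5 (git add b.txt): modified={a.txt} staged={b.txt, e.txt}
After op 6 (git add a.txt): modified={none} staged={a.txt, b.txt, e.txt}
After op 7 (git commit): modified={none} staged={none}
After op 8 (modify a.txt): modified={a.txt} staged={none}
After op 9 (modify e.txt): modified={a.txt, e.txt} staged={none}
After op 10 (modify b.txt): modified={a.txt, b.txt, e.txt} staged={none}
After op 11 (git add a.txt): modified={b.txt, e.txt} staged={a.txt}
After op 12 (modify e.txt): modified={b.txt, e.txt} staged={a.txt}
After op 13 (git reset a.txt): modified={a.txt, b.txt, e.txt} staged={none}
After op 14 (git add b.txt): modified={a.txt, e.txt} staged={b.txt}
After op 15 (git add e.txt): modified={a.txt} staged={b.txt, e.txt}
After op 16 (git add a.txt): modified={none} staged={a.txt, b.txt, e.txt}
After op 17 (git add c.txt): modified={none} staged={a.txt, b.txt, e.txt}
After op 18 (git reset b.txt): modified={b.txt} staged={a.txt, e.txt}
After op 19 (modify g.txt): modified={b.txt, g.txt} staged={a.txt, e.txt}
After op 20 (git add b.txt): modified={g.txt} staged={a.txt, b.txt, e.txt}
After op 21 (modify b.txt): modified={b.txt, g.txt} staged={a.txt, b.txt, e.txt}
After op 22 (git commit): modified={b.txt, g.txt} staged={none}
After op 23 (modify d.txt): modified={b.txt, d.txt, g.txt} staged={none}
After op 24 (git add b.txt): modified={d.txt, g.txt} staged={b.txt}
After op 25 (modify e.txt): modified={d.txt, e.txt, g.txt} staged={b.txt}
After op 26 (git commit): modified={d.txt, e.txt, g.txt} staged={none}
After op 27 (git add e.txt): modified={d.txt, g.txt} staged={e.txt}

Answer: d.txt, g.txt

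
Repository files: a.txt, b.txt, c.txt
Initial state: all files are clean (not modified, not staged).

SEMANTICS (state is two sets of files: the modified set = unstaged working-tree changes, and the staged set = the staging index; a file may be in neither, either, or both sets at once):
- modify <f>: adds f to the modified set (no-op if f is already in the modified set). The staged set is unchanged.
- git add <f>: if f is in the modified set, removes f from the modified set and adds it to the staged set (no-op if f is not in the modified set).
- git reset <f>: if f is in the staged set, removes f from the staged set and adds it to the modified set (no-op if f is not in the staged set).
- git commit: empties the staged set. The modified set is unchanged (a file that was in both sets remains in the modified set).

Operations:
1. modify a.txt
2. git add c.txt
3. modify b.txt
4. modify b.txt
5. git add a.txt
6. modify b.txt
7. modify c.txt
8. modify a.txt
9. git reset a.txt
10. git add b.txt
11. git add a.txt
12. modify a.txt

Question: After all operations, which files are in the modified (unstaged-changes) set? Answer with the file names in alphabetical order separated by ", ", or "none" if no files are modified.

After op 1 (modify a.txt): modified={a.txt} staged={none}
After op 2 (git add c.txt): modified={a.txt} staged={none}
After op 3 (modify b.txt): modified={a.txt, b.txt} staged={none}
After op 4 (modify b.txt): modified={a.txt, b.txt} staged={none}
After op 5 (git add a.txt): modified={b.txt} staged={a.txt}
After op 6 (modify b.txt): modified={b.txt} staged={a.txt}
After op 7 (modify c.txt): modified={b.txt, c.txt} staged={a.txt}
After op 8 (modify a.txt): modified={a.txt, b.txt, c.txt} staged={a.txt}
After op 9 (git reset a.txt): modified={a.txt, b.txt, c.txt} staged={none}
After op 10 (git add b.txt): modified={a.txt, c.txt} staged={b.txt}
After op 11 (git add a.txt): modified={c.txt} staged={a.txt, b.txt}
After op 12 (modify a.txt): modified={a.txt, c.txt} staged={a.txt, b.txt}

Answer: a.txt, c.txt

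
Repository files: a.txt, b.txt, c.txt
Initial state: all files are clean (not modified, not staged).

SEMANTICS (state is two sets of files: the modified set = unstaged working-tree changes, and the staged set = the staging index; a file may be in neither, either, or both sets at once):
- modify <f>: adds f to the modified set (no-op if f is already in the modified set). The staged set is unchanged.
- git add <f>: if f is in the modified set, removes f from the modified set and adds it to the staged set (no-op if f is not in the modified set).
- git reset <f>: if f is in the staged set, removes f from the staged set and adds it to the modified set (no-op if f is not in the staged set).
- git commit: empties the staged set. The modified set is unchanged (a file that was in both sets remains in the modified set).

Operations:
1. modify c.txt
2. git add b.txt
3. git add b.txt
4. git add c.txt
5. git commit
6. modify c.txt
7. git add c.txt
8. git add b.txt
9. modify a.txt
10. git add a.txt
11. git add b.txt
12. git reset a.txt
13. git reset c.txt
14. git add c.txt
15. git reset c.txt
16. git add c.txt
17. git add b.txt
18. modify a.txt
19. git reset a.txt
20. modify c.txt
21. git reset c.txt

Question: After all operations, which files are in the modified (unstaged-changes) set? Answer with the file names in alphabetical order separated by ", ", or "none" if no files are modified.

After op 1 (modify c.txt): modified={c.txt} staged={none}
After op 2 (git add b.txt): modified={c.txt} staged={none}
After op 3 (git add b.txt): modified={c.txt} staged={none}
After op 4 (git add c.txt): modified={none} staged={c.txt}
After op 5 (git commit): modified={none} staged={none}
After op 6 (modify c.txt): modified={c.txt} staged={none}
After op 7 (git add c.txt): modified={none} staged={c.txt}
After op 8 (git add b.txt): modified={none} staged={c.txt}
After op 9 (modify a.txt): modified={a.txt} staged={c.txt}
After op 10 (git add a.txt): modified={none} staged={a.txt, c.txt}
After op 11 (git add b.txt): modified={none} staged={a.txt, c.txt}
After op 12 (git reset a.txt): modified={a.txt} staged={c.txt}
After op 13 (git reset c.txt): modified={a.txt, c.txt} staged={none}
After op 14 (git add c.txt): modified={a.txt} staged={c.txt}
After op 15 (git reset c.txt): modified={a.txt, c.txt} staged={none}
After op 16 (git add c.txt): modified={a.txt} staged={c.txt}
After op 17 (git add b.txt): modified={a.txt} staged={c.txt}
After op 18 (modify a.txt): modified={a.txt} staged={c.txt}
After op 19 (git reset a.txt): modified={a.txt} staged={c.txt}
After op 20 (modify c.txt): modified={a.txt, c.txt} staged={c.txt}
After op 21 (git reset c.txt): modified={a.txt, c.txt} staged={none}

Answer: a.txt, c.txt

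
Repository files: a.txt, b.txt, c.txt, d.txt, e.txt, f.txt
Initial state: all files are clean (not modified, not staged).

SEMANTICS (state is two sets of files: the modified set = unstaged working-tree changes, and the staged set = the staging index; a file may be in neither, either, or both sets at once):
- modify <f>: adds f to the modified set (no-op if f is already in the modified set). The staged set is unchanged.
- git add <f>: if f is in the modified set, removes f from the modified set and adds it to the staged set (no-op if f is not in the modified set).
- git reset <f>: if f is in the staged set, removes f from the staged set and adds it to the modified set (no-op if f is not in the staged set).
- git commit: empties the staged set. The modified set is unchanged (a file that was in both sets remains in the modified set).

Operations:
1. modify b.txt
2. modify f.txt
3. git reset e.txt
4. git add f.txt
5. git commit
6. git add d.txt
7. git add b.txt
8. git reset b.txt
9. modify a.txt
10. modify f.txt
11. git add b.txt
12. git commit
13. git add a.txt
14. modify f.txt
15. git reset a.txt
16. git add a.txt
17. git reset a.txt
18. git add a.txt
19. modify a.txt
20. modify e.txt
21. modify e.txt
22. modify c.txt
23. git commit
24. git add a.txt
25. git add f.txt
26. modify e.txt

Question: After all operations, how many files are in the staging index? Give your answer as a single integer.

After op 1 (modify b.txt): modified={b.txt} staged={none}
After op 2 (modify f.txt): modified={b.txt, f.txt} staged={none}
After op 3 (git reset e.txt): modified={b.txt, f.txt} staged={none}
After op 4 (git add f.txt): modified={b.txt} staged={f.txt}
After op 5 (git commit): modified={b.txt} staged={none}
After op 6 (git add d.txt): modified={b.txt} staged={none}
After op 7 (git add b.txt): modified={none} staged={b.txt}
After op 8 (git reset b.txt): modified={b.txt} staged={none}
After op 9 (modify a.txt): modified={a.txt, b.txt} staged={none}
After op 10 (modify f.txt): modified={a.txt, b.txt, f.txt} staged={none}
After op 11 (git add b.txt): modified={a.txt, f.txt} staged={b.txt}
After op 12 (git commit): modified={a.txt, f.txt} staged={none}
After op 13 (git add a.txt): modified={f.txt} staged={a.txt}
After op 14 (modify f.txt): modified={f.txt} staged={a.txt}
After op 15 (git reset a.txt): modified={a.txt, f.txt} staged={none}
After op 16 (git add a.txt): modified={f.txt} staged={a.txt}
After op 17 (git reset a.txt): modified={a.txt, f.txt} staged={none}
After op 18 (git add a.txt): modified={f.txt} staged={a.txt}
After op 19 (modify a.txt): modified={a.txt, f.txt} staged={a.txt}
After op 20 (modify e.txt): modified={a.txt, e.txt, f.txt} staged={a.txt}
After op 21 (modify e.txt): modified={a.txt, e.txt, f.txt} staged={a.txt}
After op 22 (modify c.txt): modified={a.txt, c.txt, e.txt, f.txt} staged={a.txt}
After op 23 (git commit): modified={a.txt, c.txt, e.txt, f.txt} staged={none}
After op 24 (git add a.txt): modified={c.txt, e.txt, f.txt} staged={a.txt}
After op 25 (git add f.txt): modified={c.txt, e.txt} staged={a.txt, f.txt}
After op 26 (modify e.txt): modified={c.txt, e.txt} staged={a.txt, f.txt}
Final staged set: {a.txt, f.txt} -> count=2

Answer: 2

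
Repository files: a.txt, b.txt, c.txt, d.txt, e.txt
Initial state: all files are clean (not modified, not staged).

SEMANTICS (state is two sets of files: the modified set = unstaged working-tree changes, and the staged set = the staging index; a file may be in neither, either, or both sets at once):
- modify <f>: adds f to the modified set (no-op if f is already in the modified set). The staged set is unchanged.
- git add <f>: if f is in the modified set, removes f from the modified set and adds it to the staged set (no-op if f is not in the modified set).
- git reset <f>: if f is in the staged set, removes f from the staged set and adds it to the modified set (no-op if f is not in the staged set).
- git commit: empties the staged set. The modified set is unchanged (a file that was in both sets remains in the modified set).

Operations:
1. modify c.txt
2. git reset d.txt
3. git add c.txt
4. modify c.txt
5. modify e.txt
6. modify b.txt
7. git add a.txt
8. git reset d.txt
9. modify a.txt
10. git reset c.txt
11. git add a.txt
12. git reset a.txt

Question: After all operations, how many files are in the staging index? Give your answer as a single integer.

Answer: 0

Derivation:
After op 1 (modify c.txt): modified={c.txt} staged={none}
After op 2 (git reset d.txt): modified={c.txt} staged={none}
After op 3 (git add c.txt): modified={none} staged={c.txt}
After op 4 (modify c.txt): modified={c.txt} staged={c.txt}
After op 5 (modify e.txt): modified={c.txt, e.txt} staged={c.txt}
After op 6 (modify b.txt): modified={b.txt, c.txt, e.txt} staged={c.txt}
After op 7 (git add a.txt): modified={b.txt, c.txt, e.txt} staged={c.txt}
After op 8 (git reset d.txt): modified={b.txt, c.txt, e.txt} staged={c.txt}
After op 9 (modify a.txt): modified={a.txt, b.txt, c.txt, e.txt} staged={c.txt}
After op 10 (git reset c.txt): modified={a.txt, b.txt, c.txt, e.txt} staged={none}
After op 11 (git add a.txt): modified={b.txt, c.txt, e.txt} staged={a.txt}
After op 12 (git reset a.txt): modified={a.txt, b.txt, c.txt, e.txt} staged={none}
Final staged set: {none} -> count=0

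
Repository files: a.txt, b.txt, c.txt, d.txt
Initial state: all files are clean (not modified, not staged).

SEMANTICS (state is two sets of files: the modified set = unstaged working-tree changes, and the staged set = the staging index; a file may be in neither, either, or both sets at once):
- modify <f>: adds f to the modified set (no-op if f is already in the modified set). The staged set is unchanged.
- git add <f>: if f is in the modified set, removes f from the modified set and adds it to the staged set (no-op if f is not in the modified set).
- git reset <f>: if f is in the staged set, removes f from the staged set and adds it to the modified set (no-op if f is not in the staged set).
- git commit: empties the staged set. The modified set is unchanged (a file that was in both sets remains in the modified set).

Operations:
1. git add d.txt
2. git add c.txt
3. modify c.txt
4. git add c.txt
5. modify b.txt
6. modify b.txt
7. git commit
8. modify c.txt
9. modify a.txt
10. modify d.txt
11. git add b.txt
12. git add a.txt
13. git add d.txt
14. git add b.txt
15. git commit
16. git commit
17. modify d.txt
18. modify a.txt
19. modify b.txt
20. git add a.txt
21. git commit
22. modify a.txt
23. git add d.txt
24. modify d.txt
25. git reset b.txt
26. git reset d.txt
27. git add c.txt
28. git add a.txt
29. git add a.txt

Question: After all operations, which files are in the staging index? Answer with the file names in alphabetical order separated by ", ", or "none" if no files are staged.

Answer: a.txt, c.txt

Derivation:
After op 1 (git add d.txt): modified={none} staged={none}
After op 2 (git add c.txt): modified={none} staged={none}
After op 3 (modify c.txt): modified={c.txt} staged={none}
After op 4 (git add c.txt): modified={none} staged={c.txt}
After op 5 (modify b.txt): modified={b.txt} staged={c.txt}
After op 6 (modify b.txt): modified={b.txt} staged={c.txt}
After op 7 (git commit): modified={b.txt} staged={none}
After op 8 (modify c.txt): modified={b.txt, c.txt} staged={none}
After op 9 (modify a.txt): modified={a.txt, b.txt, c.txt} staged={none}
After op 10 (modify d.txt): modified={a.txt, b.txt, c.txt, d.txt} staged={none}
After op 11 (git add b.txt): modified={a.txt, c.txt, d.txt} staged={b.txt}
After op 12 (git add a.txt): modified={c.txt, d.txt} staged={a.txt, b.txt}
After op 13 (git add d.txt): modified={c.txt} staged={a.txt, b.txt, d.txt}
After op 14 (git add b.txt): modified={c.txt} staged={a.txt, b.txt, d.txt}
After op 15 (git commit): modified={c.txt} staged={none}
After op 16 (git commit): modified={c.txt} staged={none}
After op 17 (modify d.txt): modified={c.txt, d.txt} staged={none}
After op 18 (modify a.txt): modified={a.txt, c.txt, d.txt} staged={none}
After op 19 (modify b.txt): modified={a.txt, b.txt, c.txt, d.txt} staged={none}
After op 20 (git add a.txt): modified={b.txt, c.txt, d.txt} staged={a.txt}
After op 21 (git commit): modified={b.txt, c.txt, d.txt} staged={none}
After op 22 (modify a.txt): modified={a.txt, b.txt, c.txt, d.txt} staged={none}
After op 23 (git add d.txt): modified={a.txt, b.txt, c.txt} staged={d.txt}
After op 24 (modify d.txt): modified={a.txt, b.txt, c.txt, d.txt} staged={d.txt}
After op 25 (git reset b.txt): modified={a.txt, b.txt, c.txt, d.txt} staged={d.txt}
After op 26 (git reset d.txt): modified={a.txt, b.txt, c.txt, d.txt} staged={none}
After op 27 (git add c.txt): modified={a.txt, b.txt, d.txt} staged={c.txt}
After op 28 (git add a.txt): modified={b.txt, d.txt} staged={a.txt, c.txt}
After op 29 (git add a.txt): modified={b.txt, d.txt} staged={a.txt, c.txt}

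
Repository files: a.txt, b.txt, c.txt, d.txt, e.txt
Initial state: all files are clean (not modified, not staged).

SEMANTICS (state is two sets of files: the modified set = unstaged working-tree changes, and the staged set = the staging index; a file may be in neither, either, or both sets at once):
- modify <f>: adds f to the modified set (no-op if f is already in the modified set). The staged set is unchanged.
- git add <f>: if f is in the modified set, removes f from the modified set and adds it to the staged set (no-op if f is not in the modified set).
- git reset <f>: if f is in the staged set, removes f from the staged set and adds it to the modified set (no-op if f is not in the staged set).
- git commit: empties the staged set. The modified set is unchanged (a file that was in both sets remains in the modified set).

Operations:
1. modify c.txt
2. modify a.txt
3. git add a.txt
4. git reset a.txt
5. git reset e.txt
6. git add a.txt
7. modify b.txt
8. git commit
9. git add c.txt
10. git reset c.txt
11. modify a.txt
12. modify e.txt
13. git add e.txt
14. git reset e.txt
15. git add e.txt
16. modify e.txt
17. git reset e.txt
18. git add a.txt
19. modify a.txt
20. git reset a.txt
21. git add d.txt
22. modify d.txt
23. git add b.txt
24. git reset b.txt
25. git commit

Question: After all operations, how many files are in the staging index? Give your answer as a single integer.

Answer: 0

Derivation:
After op 1 (modify c.txt): modified={c.txt} staged={none}
After op 2 (modify a.txt): modified={a.txt, c.txt} staged={none}
After op 3 (git add a.txt): modified={c.txt} staged={a.txt}
After op 4 (git reset a.txt): modified={a.txt, c.txt} staged={none}
After op 5 (git reset e.txt): modified={a.txt, c.txt} staged={none}
After op 6 (git add a.txt): modified={c.txt} staged={a.txt}
After op 7 (modify b.txt): modified={b.txt, c.txt} staged={a.txt}
After op 8 (git commit): modified={b.txt, c.txt} staged={none}
After op 9 (git add c.txt): modified={b.txt} staged={c.txt}
After op 10 (git reset c.txt): modified={b.txt, c.txt} staged={none}
After op 11 (modify a.txt): modified={a.txt, b.txt, c.txt} staged={none}
After op 12 (modify e.txt): modified={a.txt, b.txt, c.txt, e.txt} staged={none}
After op 13 (git add e.txt): modified={a.txt, b.txt, c.txt} staged={e.txt}
After op 14 (git reset e.txt): modified={a.txt, b.txt, c.txt, e.txt} staged={none}
After op 15 (git add e.txt): modified={a.txt, b.txt, c.txt} staged={e.txt}
After op 16 (modify e.txt): modified={a.txt, b.txt, c.txt, e.txt} staged={e.txt}
After op 17 (git reset e.txt): modified={a.txt, b.txt, c.txt, e.txt} staged={none}
After op 18 (git add a.txt): modified={b.txt, c.txt, e.txt} staged={a.txt}
After op 19 (modify a.txt): modified={a.txt, b.txt, c.txt, e.txt} staged={a.txt}
After op 20 (git reset a.txt): modified={a.txt, b.txt, c.txt, e.txt} staged={none}
After op 21 (git add d.txt): modified={a.txt, b.txt, c.txt, e.txt} staged={none}
After op 22 (modify d.txt): modified={a.txt, b.txt, c.txt, d.txt, e.txt} staged={none}
After op 23 (git add b.txt): modified={a.txt, c.txt, d.txt, e.txt} staged={b.txt}
After op 24 (git reset b.txt): modified={a.txt, b.txt, c.txt, d.txt, e.txt} staged={none}
After op 25 (git commit): modified={a.txt, b.txt, c.txt, d.txt, e.txt} staged={none}
Final staged set: {none} -> count=0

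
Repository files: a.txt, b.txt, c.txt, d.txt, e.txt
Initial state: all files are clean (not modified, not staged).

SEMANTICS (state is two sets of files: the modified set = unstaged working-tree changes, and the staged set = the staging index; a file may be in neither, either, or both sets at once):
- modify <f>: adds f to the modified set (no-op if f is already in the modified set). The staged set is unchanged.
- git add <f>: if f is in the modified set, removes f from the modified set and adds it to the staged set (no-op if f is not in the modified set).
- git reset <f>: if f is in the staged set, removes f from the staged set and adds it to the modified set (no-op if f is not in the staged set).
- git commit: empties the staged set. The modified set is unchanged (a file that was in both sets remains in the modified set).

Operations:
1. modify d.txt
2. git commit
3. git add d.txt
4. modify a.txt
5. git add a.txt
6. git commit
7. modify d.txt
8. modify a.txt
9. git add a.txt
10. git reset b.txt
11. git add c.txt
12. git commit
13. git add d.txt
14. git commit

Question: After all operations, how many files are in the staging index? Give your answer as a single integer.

After op 1 (modify d.txt): modified={d.txt} staged={none}
After op 2 (git commit): modified={d.txt} staged={none}
After op 3 (git add d.txt): modified={none} staged={d.txt}
After op 4 (modify a.txt): modified={a.txt} staged={d.txt}
After op 5 (git add a.txt): modified={none} staged={a.txt, d.txt}
After op 6 (git commit): modified={none} staged={none}
After op 7 (modify d.txt): modified={d.txt} staged={none}
After op 8 (modify a.txt): modified={a.txt, d.txt} staged={none}
After op 9 (git add a.txt): modified={d.txt} staged={a.txt}
After op 10 (git reset b.txt): modified={d.txt} staged={a.txt}
After op 11 (git add c.txt): modified={d.txt} staged={a.txt}
After op 12 (git commit): modified={d.txt} staged={none}
After op 13 (git add d.txt): modified={none} staged={d.txt}
After op 14 (git commit): modified={none} staged={none}
Final staged set: {none} -> count=0

Answer: 0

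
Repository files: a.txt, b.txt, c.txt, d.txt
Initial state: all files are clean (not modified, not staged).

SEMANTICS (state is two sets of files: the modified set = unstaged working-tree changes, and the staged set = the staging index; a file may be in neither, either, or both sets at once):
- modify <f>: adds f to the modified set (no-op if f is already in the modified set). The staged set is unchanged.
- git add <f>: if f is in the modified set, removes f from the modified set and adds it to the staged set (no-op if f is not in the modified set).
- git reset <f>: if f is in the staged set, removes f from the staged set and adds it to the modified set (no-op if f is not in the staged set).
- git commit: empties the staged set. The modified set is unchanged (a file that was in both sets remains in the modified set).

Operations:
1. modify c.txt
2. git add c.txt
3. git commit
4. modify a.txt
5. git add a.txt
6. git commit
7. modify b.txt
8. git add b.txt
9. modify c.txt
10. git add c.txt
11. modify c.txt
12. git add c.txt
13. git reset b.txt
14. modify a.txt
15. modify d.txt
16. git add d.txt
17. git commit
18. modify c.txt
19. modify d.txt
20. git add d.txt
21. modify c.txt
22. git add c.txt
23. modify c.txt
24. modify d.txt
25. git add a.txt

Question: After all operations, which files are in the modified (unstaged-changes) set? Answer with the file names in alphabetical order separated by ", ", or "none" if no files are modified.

After op 1 (modify c.txt): modified={c.txt} staged={none}
After op 2 (git add c.txt): modified={none} staged={c.txt}
After op 3 (git commit): modified={none} staged={none}
After op 4 (modify a.txt): modified={a.txt} staged={none}
After op 5 (git add a.txt): modified={none} staged={a.txt}
After op 6 (git commit): modified={none} staged={none}
After op 7 (modify b.txt): modified={b.txt} staged={none}
After op 8 (git add b.txt): modified={none} staged={b.txt}
After op 9 (modify c.txt): modified={c.txt} staged={b.txt}
After op 10 (git add c.txt): modified={none} staged={b.txt, c.txt}
After op 11 (modify c.txt): modified={c.txt} staged={b.txt, c.txt}
After op 12 (git add c.txt): modified={none} staged={b.txt, c.txt}
After op 13 (git reset b.txt): modified={b.txt} staged={c.txt}
After op 14 (modify a.txt): modified={a.txt, b.txt} staged={c.txt}
After op 15 (modify d.txt): modified={a.txt, b.txt, d.txt} staged={c.txt}
After op 16 (git add d.txt): modified={a.txt, b.txt} staged={c.txt, d.txt}
After op 17 (git commit): modified={a.txt, b.txt} staged={none}
After op 18 (modify c.txt): modified={a.txt, b.txt, c.txt} staged={none}
After op 19 (modify d.txt): modified={a.txt, b.txt, c.txt, d.txt} staged={none}
After op 20 (git add d.txt): modified={a.txt, b.txt, c.txt} staged={d.txt}
After op 21 (modify c.txt): modified={a.txt, b.txt, c.txt} staged={d.txt}
After op 22 (git add c.txt): modified={a.txt, b.txt} staged={c.txt, d.txt}
After op 23 (modify c.txt): modified={a.txt, b.txt, c.txt} staged={c.txt, d.txt}
After op 24 (modify d.txt): modified={a.txt, b.txt, c.txt, d.txt} staged={c.txt, d.txt}
After op 25 (git add a.txt): modified={b.txt, c.txt, d.txt} staged={a.txt, c.txt, d.txt}

Answer: b.txt, c.txt, d.txt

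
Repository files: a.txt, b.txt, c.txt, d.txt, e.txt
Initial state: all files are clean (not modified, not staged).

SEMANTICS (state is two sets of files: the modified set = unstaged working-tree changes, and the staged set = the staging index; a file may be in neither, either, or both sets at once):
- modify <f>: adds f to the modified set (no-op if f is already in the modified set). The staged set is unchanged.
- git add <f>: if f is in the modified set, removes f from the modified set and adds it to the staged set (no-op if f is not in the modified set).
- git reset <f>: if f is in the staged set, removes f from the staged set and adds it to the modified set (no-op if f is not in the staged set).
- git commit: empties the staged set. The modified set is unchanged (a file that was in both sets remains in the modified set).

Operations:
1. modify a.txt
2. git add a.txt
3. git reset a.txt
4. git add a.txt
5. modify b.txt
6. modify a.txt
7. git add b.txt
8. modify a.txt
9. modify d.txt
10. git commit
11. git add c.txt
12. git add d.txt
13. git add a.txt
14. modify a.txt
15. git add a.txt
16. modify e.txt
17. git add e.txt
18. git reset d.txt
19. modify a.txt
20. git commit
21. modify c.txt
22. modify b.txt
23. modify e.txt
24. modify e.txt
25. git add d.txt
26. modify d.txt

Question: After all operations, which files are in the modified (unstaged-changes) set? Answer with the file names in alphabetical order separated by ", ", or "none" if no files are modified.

After op 1 (modify a.txt): modified={a.txt} staged={none}
After op 2 (git add a.txt): modified={none} staged={a.txt}
After op 3 (git reset a.txt): modified={a.txt} staged={none}
After op 4 (git add a.txt): modified={none} staged={a.txt}
After op 5 (modify b.txt): modified={b.txt} staged={a.txt}
After op 6 (modify a.txt): modified={a.txt, b.txt} staged={a.txt}
After op 7 (git add b.txt): modified={a.txt} staged={a.txt, b.txt}
After op 8 (modify a.txt): modified={a.txt} staged={a.txt, b.txt}
After op 9 (modify d.txt): modified={a.txt, d.txt} staged={a.txt, b.txt}
After op 10 (git commit): modified={a.txt, d.txt} staged={none}
After op 11 (git add c.txt): modified={a.txt, d.txt} staged={none}
After op 12 (git add d.txt): modified={a.txt} staged={d.txt}
After op 13 (git add a.txt): modified={none} staged={a.txt, d.txt}
After op 14 (modify a.txt): modified={a.txt} staged={a.txt, d.txt}
After op 15 (git add a.txt): modified={none} staged={a.txt, d.txt}
After op 16 (modify e.txt): modified={e.txt} staged={a.txt, d.txt}
After op 17 (git add e.txt): modified={none} staged={a.txt, d.txt, e.txt}
After op 18 (git reset d.txt): modified={d.txt} staged={a.txt, e.txt}
After op 19 (modify a.txt): modified={a.txt, d.txt} staged={a.txt, e.txt}
After op 20 (git commit): modified={a.txt, d.txt} staged={none}
After op 21 (modify c.txt): modified={a.txt, c.txt, d.txt} staged={none}
After op 22 (modify b.txt): modified={a.txt, b.txt, c.txt, d.txt} staged={none}
After op 23 (modify e.txt): modified={a.txt, b.txt, c.txt, d.txt, e.txt} staged={none}
After op 24 (modify e.txt): modified={a.txt, b.txt, c.txt, d.txt, e.txt} staged={none}
After op 25 (git add d.txt): modified={a.txt, b.txt, c.txt, e.txt} staged={d.txt}
After op 26 (modify d.txt): modified={a.txt, b.txt, c.txt, d.txt, e.txt} staged={d.txt}

Answer: a.txt, b.txt, c.txt, d.txt, e.txt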